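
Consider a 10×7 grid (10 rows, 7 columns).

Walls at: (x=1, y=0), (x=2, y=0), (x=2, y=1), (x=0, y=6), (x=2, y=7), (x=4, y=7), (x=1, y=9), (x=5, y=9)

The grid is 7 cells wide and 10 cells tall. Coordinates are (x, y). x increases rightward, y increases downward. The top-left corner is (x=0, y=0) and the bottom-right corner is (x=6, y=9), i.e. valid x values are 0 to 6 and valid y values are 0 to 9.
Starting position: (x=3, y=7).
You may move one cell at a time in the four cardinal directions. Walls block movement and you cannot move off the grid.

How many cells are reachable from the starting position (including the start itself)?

BFS flood-fill from (x=3, y=7):
  Distance 0: (x=3, y=7)
  Distance 1: (x=3, y=6), (x=3, y=8)
  Distance 2: (x=3, y=5), (x=2, y=6), (x=4, y=6), (x=2, y=8), (x=4, y=8), (x=3, y=9)
  Distance 3: (x=3, y=4), (x=2, y=5), (x=4, y=5), (x=1, y=6), (x=5, y=6), (x=1, y=8), (x=5, y=8), (x=2, y=9), (x=4, y=9)
  Distance 4: (x=3, y=3), (x=2, y=4), (x=4, y=4), (x=1, y=5), (x=5, y=5), (x=6, y=6), (x=1, y=7), (x=5, y=7), (x=0, y=8), (x=6, y=8)
  Distance 5: (x=3, y=2), (x=2, y=3), (x=4, y=3), (x=1, y=4), (x=5, y=4), (x=0, y=5), (x=6, y=5), (x=0, y=7), (x=6, y=7), (x=0, y=9), (x=6, y=9)
  Distance 6: (x=3, y=1), (x=2, y=2), (x=4, y=2), (x=1, y=3), (x=5, y=3), (x=0, y=4), (x=6, y=4)
  Distance 7: (x=3, y=0), (x=4, y=1), (x=1, y=2), (x=5, y=2), (x=0, y=3), (x=6, y=3)
  Distance 8: (x=4, y=0), (x=1, y=1), (x=5, y=1), (x=0, y=2), (x=6, y=2)
  Distance 9: (x=5, y=0), (x=0, y=1), (x=6, y=1)
  Distance 10: (x=0, y=0), (x=6, y=0)
Total reachable: 62 (grid has 62 open cells total)

Answer: Reachable cells: 62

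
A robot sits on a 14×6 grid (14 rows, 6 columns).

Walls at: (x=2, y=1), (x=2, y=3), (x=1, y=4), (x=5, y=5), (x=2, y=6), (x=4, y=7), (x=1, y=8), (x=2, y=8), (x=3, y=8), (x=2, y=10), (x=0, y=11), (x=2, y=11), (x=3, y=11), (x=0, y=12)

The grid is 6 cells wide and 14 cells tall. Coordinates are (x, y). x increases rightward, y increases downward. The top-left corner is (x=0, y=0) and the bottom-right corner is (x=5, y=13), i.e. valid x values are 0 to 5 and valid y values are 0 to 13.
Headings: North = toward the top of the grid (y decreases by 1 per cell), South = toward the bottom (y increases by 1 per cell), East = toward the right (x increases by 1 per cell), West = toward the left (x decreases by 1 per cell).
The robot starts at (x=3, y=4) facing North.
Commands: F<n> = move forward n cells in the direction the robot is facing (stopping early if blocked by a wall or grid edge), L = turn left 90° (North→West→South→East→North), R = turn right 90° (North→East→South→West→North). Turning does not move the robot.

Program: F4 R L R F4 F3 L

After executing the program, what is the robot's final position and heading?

Answer: Final position: (x=5, y=0), facing North

Derivation:
Start: (x=3, y=4), facing North
  F4: move forward 4, now at (x=3, y=0)
  R: turn right, now facing East
  L: turn left, now facing North
  R: turn right, now facing East
  F4: move forward 2/4 (blocked), now at (x=5, y=0)
  F3: move forward 0/3 (blocked), now at (x=5, y=0)
  L: turn left, now facing North
Final: (x=5, y=0), facing North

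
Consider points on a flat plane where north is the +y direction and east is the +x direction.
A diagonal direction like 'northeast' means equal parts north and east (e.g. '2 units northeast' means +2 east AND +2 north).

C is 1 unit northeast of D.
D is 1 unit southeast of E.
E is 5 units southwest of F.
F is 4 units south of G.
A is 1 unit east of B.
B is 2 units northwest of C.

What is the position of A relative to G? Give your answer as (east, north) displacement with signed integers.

Place G at the origin (east=0, north=0).
  F is 4 units south of G: delta (east=+0, north=-4); F at (east=0, north=-4).
  E is 5 units southwest of F: delta (east=-5, north=-5); E at (east=-5, north=-9).
  D is 1 unit southeast of E: delta (east=+1, north=-1); D at (east=-4, north=-10).
  C is 1 unit northeast of D: delta (east=+1, north=+1); C at (east=-3, north=-9).
  B is 2 units northwest of C: delta (east=-2, north=+2); B at (east=-5, north=-7).
  A is 1 unit east of B: delta (east=+1, north=+0); A at (east=-4, north=-7).
Therefore A relative to G: (east=-4, north=-7).

Answer: A is at (east=-4, north=-7) relative to G.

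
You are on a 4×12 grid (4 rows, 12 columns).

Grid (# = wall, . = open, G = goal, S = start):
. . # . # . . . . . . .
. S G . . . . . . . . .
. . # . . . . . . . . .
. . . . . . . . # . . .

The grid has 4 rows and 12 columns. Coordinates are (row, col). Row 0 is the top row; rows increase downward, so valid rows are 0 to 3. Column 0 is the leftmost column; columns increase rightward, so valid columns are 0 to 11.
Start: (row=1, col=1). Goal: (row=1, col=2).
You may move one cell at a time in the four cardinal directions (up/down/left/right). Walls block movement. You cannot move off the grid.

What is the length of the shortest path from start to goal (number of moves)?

Answer: Shortest path length: 1

Derivation:
BFS from (row=1, col=1) until reaching (row=1, col=2):
  Distance 0: (row=1, col=1)
  Distance 1: (row=0, col=1), (row=1, col=0), (row=1, col=2), (row=2, col=1)  <- goal reached here
One shortest path (1 moves): (row=1, col=1) -> (row=1, col=2)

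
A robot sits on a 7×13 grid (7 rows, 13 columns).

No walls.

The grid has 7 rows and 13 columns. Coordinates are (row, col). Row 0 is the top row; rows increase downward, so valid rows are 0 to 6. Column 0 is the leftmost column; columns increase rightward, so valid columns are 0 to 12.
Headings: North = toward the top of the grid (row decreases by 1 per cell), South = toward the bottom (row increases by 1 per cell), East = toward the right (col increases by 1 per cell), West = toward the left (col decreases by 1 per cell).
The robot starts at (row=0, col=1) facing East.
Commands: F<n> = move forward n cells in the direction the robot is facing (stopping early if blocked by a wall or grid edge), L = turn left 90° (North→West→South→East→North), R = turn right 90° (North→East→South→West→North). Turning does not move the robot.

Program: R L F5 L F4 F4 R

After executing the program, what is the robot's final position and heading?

Answer: Final position: (row=0, col=6), facing East

Derivation:
Start: (row=0, col=1), facing East
  R: turn right, now facing South
  L: turn left, now facing East
  F5: move forward 5, now at (row=0, col=6)
  L: turn left, now facing North
  F4: move forward 0/4 (blocked), now at (row=0, col=6)
  F4: move forward 0/4 (blocked), now at (row=0, col=6)
  R: turn right, now facing East
Final: (row=0, col=6), facing East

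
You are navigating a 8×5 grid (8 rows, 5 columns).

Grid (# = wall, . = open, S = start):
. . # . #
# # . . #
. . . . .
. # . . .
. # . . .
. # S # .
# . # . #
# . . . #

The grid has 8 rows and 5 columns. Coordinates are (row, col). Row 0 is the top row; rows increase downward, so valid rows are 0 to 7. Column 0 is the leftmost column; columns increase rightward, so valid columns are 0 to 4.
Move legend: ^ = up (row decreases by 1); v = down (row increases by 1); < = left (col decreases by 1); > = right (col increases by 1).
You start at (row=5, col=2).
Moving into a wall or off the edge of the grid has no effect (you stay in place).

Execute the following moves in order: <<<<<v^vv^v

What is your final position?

Answer: Final position: (row=5, col=2)

Derivation:
Start: (row=5, col=2)
  [×5]< (left): blocked, stay at (row=5, col=2)
  v (down): blocked, stay at (row=5, col=2)
  ^ (up): (row=5, col=2) -> (row=4, col=2)
  v (down): (row=4, col=2) -> (row=5, col=2)
  v (down): blocked, stay at (row=5, col=2)
  ^ (up): (row=5, col=2) -> (row=4, col=2)
  v (down): (row=4, col=2) -> (row=5, col=2)
Final: (row=5, col=2)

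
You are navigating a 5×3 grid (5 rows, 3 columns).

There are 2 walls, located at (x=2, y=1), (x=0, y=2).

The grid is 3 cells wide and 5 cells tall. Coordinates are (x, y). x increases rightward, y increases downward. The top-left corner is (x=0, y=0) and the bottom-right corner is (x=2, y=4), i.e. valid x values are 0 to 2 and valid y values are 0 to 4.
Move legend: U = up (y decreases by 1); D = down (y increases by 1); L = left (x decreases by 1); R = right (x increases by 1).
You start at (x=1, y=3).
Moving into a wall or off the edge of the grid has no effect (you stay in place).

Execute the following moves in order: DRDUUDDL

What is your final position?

Answer: Final position: (x=1, y=4)

Derivation:
Start: (x=1, y=3)
  D (down): (x=1, y=3) -> (x=1, y=4)
  R (right): (x=1, y=4) -> (x=2, y=4)
  D (down): blocked, stay at (x=2, y=4)
  U (up): (x=2, y=4) -> (x=2, y=3)
  U (up): (x=2, y=3) -> (x=2, y=2)
  D (down): (x=2, y=2) -> (x=2, y=3)
  D (down): (x=2, y=3) -> (x=2, y=4)
  L (left): (x=2, y=4) -> (x=1, y=4)
Final: (x=1, y=4)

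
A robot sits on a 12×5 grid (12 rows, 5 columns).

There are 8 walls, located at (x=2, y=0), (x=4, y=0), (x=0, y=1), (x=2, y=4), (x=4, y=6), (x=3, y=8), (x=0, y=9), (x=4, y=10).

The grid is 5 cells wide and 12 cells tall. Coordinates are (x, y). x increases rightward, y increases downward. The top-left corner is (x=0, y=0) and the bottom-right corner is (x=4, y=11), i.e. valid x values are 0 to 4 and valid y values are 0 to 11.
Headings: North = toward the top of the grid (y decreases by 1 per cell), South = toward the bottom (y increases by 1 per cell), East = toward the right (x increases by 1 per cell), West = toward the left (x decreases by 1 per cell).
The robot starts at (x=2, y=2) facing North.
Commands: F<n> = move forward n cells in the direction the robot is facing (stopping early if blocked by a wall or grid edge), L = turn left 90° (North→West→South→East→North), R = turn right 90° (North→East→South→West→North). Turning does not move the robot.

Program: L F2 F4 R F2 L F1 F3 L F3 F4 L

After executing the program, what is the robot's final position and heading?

Start: (x=2, y=2), facing North
  L: turn left, now facing West
  F2: move forward 2, now at (x=0, y=2)
  F4: move forward 0/4 (blocked), now at (x=0, y=2)
  R: turn right, now facing North
  F2: move forward 0/2 (blocked), now at (x=0, y=2)
  L: turn left, now facing West
  F1: move forward 0/1 (blocked), now at (x=0, y=2)
  F3: move forward 0/3 (blocked), now at (x=0, y=2)
  L: turn left, now facing South
  F3: move forward 3, now at (x=0, y=5)
  F4: move forward 3/4 (blocked), now at (x=0, y=8)
  L: turn left, now facing East
Final: (x=0, y=8), facing East

Answer: Final position: (x=0, y=8), facing East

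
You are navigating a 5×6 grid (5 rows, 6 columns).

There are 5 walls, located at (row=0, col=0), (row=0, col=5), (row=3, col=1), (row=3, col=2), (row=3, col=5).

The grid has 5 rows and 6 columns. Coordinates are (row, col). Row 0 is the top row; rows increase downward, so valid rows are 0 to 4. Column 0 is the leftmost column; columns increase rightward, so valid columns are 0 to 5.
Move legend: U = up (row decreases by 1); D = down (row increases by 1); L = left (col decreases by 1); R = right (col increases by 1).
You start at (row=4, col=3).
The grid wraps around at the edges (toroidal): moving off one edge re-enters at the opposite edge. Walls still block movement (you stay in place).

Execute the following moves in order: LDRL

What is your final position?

Answer: Final position: (row=0, col=2)

Derivation:
Start: (row=4, col=3)
  L (left): (row=4, col=3) -> (row=4, col=2)
  D (down): (row=4, col=2) -> (row=0, col=2)
  R (right): (row=0, col=2) -> (row=0, col=3)
  L (left): (row=0, col=3) -> (row=0, col=2)
Final: (row=0, col=2)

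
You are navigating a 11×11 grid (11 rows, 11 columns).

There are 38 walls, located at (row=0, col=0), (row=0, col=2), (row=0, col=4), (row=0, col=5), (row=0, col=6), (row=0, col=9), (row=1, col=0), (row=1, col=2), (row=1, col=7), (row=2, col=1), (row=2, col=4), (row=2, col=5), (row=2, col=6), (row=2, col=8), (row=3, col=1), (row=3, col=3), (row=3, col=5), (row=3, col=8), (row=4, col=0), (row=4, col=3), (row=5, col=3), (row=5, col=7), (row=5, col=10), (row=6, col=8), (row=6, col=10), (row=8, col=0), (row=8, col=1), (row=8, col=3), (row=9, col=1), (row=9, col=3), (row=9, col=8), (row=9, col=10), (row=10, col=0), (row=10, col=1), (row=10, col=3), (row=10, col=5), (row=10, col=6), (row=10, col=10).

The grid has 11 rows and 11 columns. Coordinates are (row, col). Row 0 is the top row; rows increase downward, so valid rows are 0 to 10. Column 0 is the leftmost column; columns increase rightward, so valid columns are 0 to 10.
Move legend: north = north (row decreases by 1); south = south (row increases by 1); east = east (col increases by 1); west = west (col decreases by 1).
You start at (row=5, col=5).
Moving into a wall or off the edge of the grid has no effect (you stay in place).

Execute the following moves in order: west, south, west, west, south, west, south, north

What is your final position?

Start: (row=5, col=5)
  west (west): (row=5, col=5) -> (row=5, col=4)
  south (south): (row=5, col=4) -> (row=6, col=4)
  west (west): (row=6, col=4) -> (row=6, col=3)
  west (west): (row=6, col=3) -> (row=6, col=2)
  south (south): (row=6, col=2) -> (row=7, col=2)
  west (west): (row=7, col=2) -> (row=7, col=1)
  south (south): blocked, stay at (row=7, col=1)
  north (north): (row=7, col=1) -> (row=6, col=1)
Final: (row=6, col=1)

Answer: Final position: (row=6, col=1)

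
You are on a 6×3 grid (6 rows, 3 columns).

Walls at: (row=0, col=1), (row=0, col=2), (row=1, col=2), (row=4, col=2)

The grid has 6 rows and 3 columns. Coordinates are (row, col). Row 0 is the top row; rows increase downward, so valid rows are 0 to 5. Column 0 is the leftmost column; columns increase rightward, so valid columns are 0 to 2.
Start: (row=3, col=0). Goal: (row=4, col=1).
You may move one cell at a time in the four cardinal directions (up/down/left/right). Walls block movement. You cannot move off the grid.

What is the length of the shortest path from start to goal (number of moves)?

Answer: Shortest path length: 2

Derivation:
BFS from (row=3, col=0) until reaching (row=4, col=1):
  Distance 0: (row=3, col=0)
  Distance 1: (row=2, col=0), (row=3, col=1), (row=4, col=0)
  Distance 2: (row=1, col=0), (row=2, col=1), (row=3, col=2), (row=4, col=1), (row=5, col=0)  <- goal reached here
One shortest path (2 moves): (row=3, col=0) -> (row=3, col=1) -> (row=4, col=1)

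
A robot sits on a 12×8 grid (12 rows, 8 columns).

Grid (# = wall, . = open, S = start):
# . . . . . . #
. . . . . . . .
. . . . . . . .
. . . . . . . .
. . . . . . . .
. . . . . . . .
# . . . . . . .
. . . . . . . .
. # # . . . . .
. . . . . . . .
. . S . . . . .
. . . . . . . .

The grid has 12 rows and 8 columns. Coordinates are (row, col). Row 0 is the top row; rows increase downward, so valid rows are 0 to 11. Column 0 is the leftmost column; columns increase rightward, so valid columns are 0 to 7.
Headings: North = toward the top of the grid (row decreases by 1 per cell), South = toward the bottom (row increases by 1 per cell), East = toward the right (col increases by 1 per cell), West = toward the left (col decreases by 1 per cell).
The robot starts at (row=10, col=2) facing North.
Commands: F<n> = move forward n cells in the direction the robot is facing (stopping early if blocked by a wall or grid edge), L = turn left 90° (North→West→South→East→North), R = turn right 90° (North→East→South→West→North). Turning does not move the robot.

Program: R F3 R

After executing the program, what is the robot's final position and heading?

Answer: Final position: (row=10, col=5), facing South

Derivation:
Start: (row=10, col=2), facing North
  R: turn right, now facing East
  F3: move forward 3, now at (row=10, col=5)
  R: turn right, now facing South
Final: (row=10, col=5), facing South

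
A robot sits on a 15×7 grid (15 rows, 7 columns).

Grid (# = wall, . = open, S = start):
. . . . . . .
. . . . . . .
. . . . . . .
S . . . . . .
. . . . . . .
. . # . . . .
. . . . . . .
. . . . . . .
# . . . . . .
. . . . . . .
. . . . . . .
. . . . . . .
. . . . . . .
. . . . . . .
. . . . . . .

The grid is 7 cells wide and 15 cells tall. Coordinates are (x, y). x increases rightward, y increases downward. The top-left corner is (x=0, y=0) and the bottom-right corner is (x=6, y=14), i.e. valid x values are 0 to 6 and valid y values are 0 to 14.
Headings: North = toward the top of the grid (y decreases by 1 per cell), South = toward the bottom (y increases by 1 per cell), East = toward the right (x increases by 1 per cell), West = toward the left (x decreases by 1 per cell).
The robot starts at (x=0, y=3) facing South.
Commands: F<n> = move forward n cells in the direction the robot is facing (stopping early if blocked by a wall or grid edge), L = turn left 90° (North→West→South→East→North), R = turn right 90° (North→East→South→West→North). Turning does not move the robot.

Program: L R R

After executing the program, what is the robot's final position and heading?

Start: (x=0, y=3), facing South
  L: turn left, now facing East
  R: turn right, now facing South
  R: turn right, now facing West
Final: (x=0, y=3), facing West

Answer: Final position: (x=0, y=3), facing West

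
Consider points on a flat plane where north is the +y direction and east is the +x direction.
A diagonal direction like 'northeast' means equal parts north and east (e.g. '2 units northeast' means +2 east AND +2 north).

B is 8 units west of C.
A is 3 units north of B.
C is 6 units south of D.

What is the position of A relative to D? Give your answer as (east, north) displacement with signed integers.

Place D at the origin (east=0, north=0).
  C is 6 units south of D: delta (east=+0, north=-6); C at (east=0, north=-6).
  B is 8 units west of C: delta (east=-8, north=+0); B at (east=-8, north=-6).
  A is 3 units north of B: delta (east=+0, north=+3); A at (east=-8, north=-3).
Therefore A relative to D: (east=-8, north=-3).

Answer: A is at (east=-8, north=-3) relative to D.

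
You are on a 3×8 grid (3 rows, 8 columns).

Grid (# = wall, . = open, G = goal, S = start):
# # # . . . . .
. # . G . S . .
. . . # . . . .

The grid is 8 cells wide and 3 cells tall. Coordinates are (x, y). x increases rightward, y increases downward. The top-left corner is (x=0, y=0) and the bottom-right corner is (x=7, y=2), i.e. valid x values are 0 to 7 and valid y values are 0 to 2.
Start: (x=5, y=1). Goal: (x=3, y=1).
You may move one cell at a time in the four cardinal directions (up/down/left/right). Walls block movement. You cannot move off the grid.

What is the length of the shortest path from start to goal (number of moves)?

Answer: Shortest path length: 2

Derivation:
BFS from (x=5, y=1) until reaching (x=3, y=1):
  Distance 0: (x=5, y=1)
  Distance 1: (x=5, y=0), (x=4, y=1), (x=6, y=1), (x=5, y=2)
  Distance 2: (x=4, y=0), (x=6, y=0), (x=3, y=1), (x=7, y=1), (x=4, y=2), (x=6, y=2)  <- goal reached here
One shortest path (2 moves): (x=5, y=1) -> (x=4, y=1) -> (x=3, y=1)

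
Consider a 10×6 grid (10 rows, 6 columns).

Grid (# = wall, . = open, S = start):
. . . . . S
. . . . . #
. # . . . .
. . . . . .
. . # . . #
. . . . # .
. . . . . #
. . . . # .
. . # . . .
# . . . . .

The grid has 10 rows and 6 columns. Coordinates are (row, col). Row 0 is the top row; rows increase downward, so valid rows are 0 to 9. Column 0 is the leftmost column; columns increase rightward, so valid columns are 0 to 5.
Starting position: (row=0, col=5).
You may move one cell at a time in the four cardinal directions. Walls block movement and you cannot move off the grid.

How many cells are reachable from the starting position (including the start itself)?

Answer: Reachable cells: 50

Derivation:
BFS flood-fill from (row=0, col=5):
  Distance 0: (row=0, col=5)
  Distance 1: (row=0, col=4)
  Distance 2: (row=0, col=3), (row=1, col=4)
  Distance 3: (row=0, col=2), (row=1, col=3), (row=2, col=4)
  Distance 4: (row=0, col=1), (row=1, col=2), (row=2, col=3), (row=2, col=5), (row=3, col=4)
  Distance 5: (row=0, col=0), (row=1, col=1), (row=2, col=2), (row=3, col=3), (row=3, col=5), (row=4, col=4)
  Distance 6: (row=1, col=0), (row=3, col=2), (row=4, col=3)
  Distance 7: (row=2, col=0), (row=3, col=1), (row=5, col=3)
  Distance 8: (row=3, col=0), (row=4, col=1), (row=5, col=2), (row=6, col=3)
  Distance 9: (row=4, col=0), (row=5, col=1), (row=6, col=2), (row=6, col=4), (row=7, col=3)
  Distance 10: (row=5, col=0), (row=6, col=1), (row=7, col=2), (row=8, col=3)
  Distance 11: (row=6, col=0), (row=7, col=1), (row=8, col=4), (row=9, col=3)
  Distance 12: (row=7, col=0), (row=8, col=1), (row=8, col=5), (row=9, col=2), (row=9, col=4)
  Distance 13: (row=7, col=5), (row=8, col=0), (row=9, col=1), (row=9, col=5)
Total reachable: 50 (grid has 51 open cells total)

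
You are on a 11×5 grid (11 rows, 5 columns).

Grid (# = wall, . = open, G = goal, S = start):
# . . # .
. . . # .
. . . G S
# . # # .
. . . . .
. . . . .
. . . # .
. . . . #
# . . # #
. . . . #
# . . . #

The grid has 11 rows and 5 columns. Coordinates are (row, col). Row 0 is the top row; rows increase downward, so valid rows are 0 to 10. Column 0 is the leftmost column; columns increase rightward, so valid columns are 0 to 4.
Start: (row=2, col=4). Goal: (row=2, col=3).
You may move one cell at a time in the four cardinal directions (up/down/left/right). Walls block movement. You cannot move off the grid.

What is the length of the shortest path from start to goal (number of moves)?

BFS from (row=2, col=4) until reaching (row=2, col=3):
  Distance 0: (row=2, col=4)
  Distance 1: (row=1, col=4), (row=2, col=3), (row=3, col=4)  <- goal reached here
One shortest path (1 moves): (row=2, col=4) -> (row=2, col=3)

Answer: Shortest path length: 1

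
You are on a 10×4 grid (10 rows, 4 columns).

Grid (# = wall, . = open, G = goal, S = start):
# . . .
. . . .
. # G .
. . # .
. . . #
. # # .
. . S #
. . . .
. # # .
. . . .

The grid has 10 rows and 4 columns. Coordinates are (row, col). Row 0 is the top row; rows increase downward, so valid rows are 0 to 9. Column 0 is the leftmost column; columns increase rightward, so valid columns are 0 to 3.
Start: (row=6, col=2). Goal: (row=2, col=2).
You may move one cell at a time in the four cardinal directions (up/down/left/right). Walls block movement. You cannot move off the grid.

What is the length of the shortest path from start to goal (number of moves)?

BFS from (row=6, col=2) until reaching (row=2, col=2):
  Distance 0: (row=6, col=2)
  Distance 1: (row=6, col=1), (row=7, col=2)
  Distance 2: (row=6, col=0), (row=7, col=1), (row=7, col=3)
  Distance 3: (row=5, col=0), (row=7, col=0), (row=8, col=3)
  Distance 4: (row=4, col=0), (row=8, col=0), (row=9, col=3)
  Distance 5: (row=3, col=0), (row=4, col=1), (row=9, col=0), (row=9, col=2)
  Distance 6: (row=2, col=0), (row=3, col=1), (row=4, col=2), (row=9, col=1)
  Distance 7: (row=1, col=0)
  Distance 8: (row=1, col=1)
  Distance 9: (row=0, col=1), (row=1, col=2)
  Distance 10: (row=0, col=2), (row=1, col=3), (row=2, col=2)  <- goal reached here
One shortest path (10 moves): (row=6, col=2) -> (row=6, col=1) -> (row=6, col=0) -> (row=5, col=0) -> (row=4, col=0) -> (row=3, col=0) -> (row=2, col=0) -> (row=1, col=0) -> (row=1, col=1) -> (row=1, col=2) -> (row=2, col=2)

Answer: Shortest path length: 10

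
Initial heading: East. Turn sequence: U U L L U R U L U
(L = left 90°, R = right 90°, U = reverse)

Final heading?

Start: East
  U (U-turn (180°)) -> West
  U (U-turn (180°)) -> East
  L (left (90° counter-clockwise)) -> North
  L (left (90° counter-clockwise)) -> West
  U (U-turn (180°)) -> East
  R (right (90° clockwise)) -> South
  U (U-turn (180°)) -> North
  L (left (90° counter-clockwise)) -> West
  U (U-turn (180°)) -> East
Final: East

Answer: Final heading: East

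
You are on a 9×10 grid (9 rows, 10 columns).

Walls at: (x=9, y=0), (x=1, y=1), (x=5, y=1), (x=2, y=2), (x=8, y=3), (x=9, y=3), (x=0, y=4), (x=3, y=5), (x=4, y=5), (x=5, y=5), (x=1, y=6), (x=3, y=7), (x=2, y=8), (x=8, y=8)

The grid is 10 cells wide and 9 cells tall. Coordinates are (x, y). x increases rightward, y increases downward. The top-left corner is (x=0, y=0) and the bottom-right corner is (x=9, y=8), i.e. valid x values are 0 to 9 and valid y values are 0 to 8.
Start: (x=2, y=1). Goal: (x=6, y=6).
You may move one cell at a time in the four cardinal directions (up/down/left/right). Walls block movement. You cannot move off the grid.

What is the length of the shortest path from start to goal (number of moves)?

BFS from (x=2, y=1) until reaching (x=6, y=6):
  Distance 0: (x=2, y=1)
  Distance 1: (x=2, y=0), (x=3, y=1)
  Distance 2: (x=1, y=0), (x=3, y=0), (x=4, y=1), (x=3, y=2)
  Distance 3: (x=0, y=0), (x=4, y=0), (x=4, y=2), (x=3, y=3)
  Distance 4: (x=5, y=0), (x=0, y=1), (x=5, y=2), (x=2, y=3), (x=4, y=3), (x=3, y=4)
  Distance 5: (x=6, y=0), (x=0, y=2), (x=6, y=2), (x=1, y=3), (x=5, y=3), (x=2, y=4), (x=4, y=4)
  Distance 6: (x=7, y=0), (x=6, y=1), (x=1, y=2), (x=7, y=2), (x=0, y=3), (x=6, y=3), (x=1, y=4), (x=5, y=4), (x=2, y=5)
  Distance 7: (x=8, y=0), (x=7, y=1), (x=8, y=2), (x=7, y=3), (x=6, y=4), (x=1, y=5), (x=2, y=6)
  Distance 8: (x=8, y=1), (x=9, y=2), (x=7, y=4), (x=0, y=5), (x=6, y=5), (x=3, y=6), (x=2, y=7)
  Distance 9: (x=9, y=1), (x=8, y=4), (x=7, y=5), (x=0, y=6), (x=4, y=6), (x=6, y=6), (x=1, y=7)  <- goal reached here
One shortest path (9 moves): (x=2, y=1) -> (x=3, y=1) -> (x=4, y=1) -> (x=4, y=2) -> (x=5, y=2) -> (x=6, y=2) -> (x=6, y=3) -> (x=6, y=4) -> (x=6, y=5) -> (x=6, y=6)

Answer: Shortest path length: 9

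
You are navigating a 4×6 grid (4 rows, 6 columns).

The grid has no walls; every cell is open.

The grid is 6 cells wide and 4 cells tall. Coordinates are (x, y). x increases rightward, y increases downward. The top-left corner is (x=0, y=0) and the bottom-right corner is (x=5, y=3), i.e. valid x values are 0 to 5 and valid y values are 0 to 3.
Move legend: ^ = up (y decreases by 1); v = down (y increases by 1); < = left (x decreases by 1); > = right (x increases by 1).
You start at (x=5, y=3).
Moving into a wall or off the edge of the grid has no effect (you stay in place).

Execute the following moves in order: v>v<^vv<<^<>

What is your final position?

Answer: Final position: (x=2, y=2)

Derivation:
Start: (x=5, y=3)
  v (down): blocked, stay at (x=5, y=3)
  > (right): blocked, stay at (x=5, y=3)
  v (down): blocked, stay at (x=5, y=3)
  < (left): (x=5, y=3) -> (x=4, y=3)
  ^ (up): (x=4, y=3) -> (x=4, y=2)
  v (down): (x=4, y=2) -> (x=4, y=3)
  v (down): blocked, stay at (x=4, y=3)
  < (left): (x=4, y=3) -> (x=3, y=3)
  < (left): (x=3, y=3) -> (x=2, y=3)
  ^ (up): (x=2, y=3) -> (x=2, y=2)
  < (left): (x=2, y=2) -> (x=1, y=2)
  > (right): (x=1, y=2) -> (x=2, y=2)
Final: (x=2, y=2)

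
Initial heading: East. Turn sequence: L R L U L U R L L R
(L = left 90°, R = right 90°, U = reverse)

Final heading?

Start: East
  L (left (90° counter-clockwise)) -> North
  R (right (90° clockwise)) -> East
  L (left (90° counter-clockwise)) -> North
  U (U-turn (180°)) -> South
  L (left (90° counter-clockwise)) -> East
  U (U-turn (180°)) -> West
  R (right (90° clockwise)) -> North
  L (left (90° counter-clockwise)) -> West
  L (left (90° counter-clockwise)) -> South
  R (right (90° clockwise)) -> West
Final: West

Answer: Final heading: West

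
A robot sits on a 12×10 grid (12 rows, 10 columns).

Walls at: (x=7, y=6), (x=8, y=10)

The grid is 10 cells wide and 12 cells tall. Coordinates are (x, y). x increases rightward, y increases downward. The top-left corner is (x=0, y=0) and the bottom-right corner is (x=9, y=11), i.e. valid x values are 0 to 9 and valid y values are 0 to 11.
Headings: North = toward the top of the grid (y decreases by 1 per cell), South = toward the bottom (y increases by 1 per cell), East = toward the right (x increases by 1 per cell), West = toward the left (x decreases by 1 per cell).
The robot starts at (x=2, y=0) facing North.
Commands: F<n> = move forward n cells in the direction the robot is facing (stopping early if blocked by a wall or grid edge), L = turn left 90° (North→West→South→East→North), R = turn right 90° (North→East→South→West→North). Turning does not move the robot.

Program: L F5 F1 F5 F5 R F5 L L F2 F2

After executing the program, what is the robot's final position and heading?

Start: (x=2, y=0), facing North
  L: turn left, now facing West
  F5: move forward 2/5 (blocked), now at (x=0, y=0)
  F1: move forward 0/1 (blocked), now at (x=0, y=0)
  F5: move forward 0/5 (blocked), now at (x=0, y=0)
  F5: move forward 0/5 (blocked), now at (x=0, y=0)
  R: turn right, now facing North
  F5: move forward 0/5 (blocked), now at (x=0, y=0)
  L: turn left, now facing West
  L: turn left, now facing South
  F2: move forward 2, now at (x=0, y=2)
  F2: move forward 2, now at (x=0, y=4)
Final: (x=0, y=4), facing South

Answer: Final position: (x=0, y=4), facing South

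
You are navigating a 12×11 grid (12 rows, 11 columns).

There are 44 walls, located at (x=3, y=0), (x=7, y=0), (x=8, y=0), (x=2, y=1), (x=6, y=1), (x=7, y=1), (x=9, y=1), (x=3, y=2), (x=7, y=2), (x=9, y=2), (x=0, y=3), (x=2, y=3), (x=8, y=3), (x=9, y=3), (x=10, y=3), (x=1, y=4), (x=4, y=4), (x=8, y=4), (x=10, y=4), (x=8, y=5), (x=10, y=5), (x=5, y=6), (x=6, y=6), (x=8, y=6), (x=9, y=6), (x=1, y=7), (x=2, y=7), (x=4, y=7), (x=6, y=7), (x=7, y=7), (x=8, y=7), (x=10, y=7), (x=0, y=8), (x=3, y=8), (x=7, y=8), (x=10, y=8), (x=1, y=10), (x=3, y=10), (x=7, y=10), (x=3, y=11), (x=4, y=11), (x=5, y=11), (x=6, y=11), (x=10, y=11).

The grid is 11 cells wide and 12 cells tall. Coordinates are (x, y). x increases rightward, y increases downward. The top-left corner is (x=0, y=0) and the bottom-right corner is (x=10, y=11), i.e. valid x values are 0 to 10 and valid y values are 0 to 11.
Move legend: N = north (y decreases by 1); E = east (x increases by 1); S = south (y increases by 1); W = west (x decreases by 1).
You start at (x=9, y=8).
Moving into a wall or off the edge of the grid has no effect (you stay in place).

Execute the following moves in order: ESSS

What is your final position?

Answer: Final position: (x=9, y=11)

Derivation:
Start: (x=9, y=8)
  E (east): blocked, stay at (x=9, y=8)
  S (south): (x=9, y=8) -> (x=9, y=9)
  S (south): (x=9, y=9) -> (x=9, y=10)
  S (south): (x=9, y=10) -> (x=9, y=11)
Final: (x=9, y=11)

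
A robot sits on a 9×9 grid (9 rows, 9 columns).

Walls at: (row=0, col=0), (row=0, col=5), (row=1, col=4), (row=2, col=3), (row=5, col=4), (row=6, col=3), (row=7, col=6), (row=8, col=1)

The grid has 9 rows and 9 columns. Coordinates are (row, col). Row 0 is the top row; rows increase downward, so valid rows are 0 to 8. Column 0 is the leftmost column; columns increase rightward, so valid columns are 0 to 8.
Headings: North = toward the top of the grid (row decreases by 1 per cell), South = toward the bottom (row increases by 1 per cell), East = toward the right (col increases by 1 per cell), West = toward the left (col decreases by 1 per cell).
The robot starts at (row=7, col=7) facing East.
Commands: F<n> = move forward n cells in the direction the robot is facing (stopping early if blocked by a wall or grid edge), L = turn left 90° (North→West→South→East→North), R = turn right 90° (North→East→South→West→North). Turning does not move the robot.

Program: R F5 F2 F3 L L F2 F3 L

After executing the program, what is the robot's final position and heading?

Start: (row=7, col=7), facing East
  R: turn right, now facing South
  F5: move forward 1/5 (blocked), now at (row=8, col=7)
  F2: move forward 0/2 (blocked), now at (row=8, col=7)
  F3: move forward 0/3 (blocked), now at (row=8, col=7)
  L: turn left, now facing East
  L: turn left, now facing North
  F2: move forward 2, now at (row=6, col=7)
  F3: move forward 3, now at (row=3, col=7)
  L: turn left, now facing West
Final: (row=3, col=7), facing West

Answer: Final position: (row=3, col=7), facing West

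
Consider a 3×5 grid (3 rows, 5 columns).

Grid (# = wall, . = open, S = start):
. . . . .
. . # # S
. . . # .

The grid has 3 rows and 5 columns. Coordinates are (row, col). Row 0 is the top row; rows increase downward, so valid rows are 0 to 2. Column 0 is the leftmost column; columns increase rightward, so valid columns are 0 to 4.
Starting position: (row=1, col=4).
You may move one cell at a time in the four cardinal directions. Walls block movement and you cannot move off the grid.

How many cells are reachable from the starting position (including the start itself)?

Answer: Reachable cells: 12

Derivation:
BFS flood-fill from (row=1, col=4):
  Distance 0: (row=1, col=4)
  Distance 1: (row=0, col=4), (row=2, col=4)
  Distance 2: (row=0, col=3)
  Distance 3: (row=0, col=2)
  Distance 4: (row=0, col=1)
  Distance 5: (row=0, col=0), (row=1, col=1)
  Distance 6: (row=1, col=0), (row=2, col=1)
  Distance 7: (row=2, col=0), (row=2, col=2)
Total reachable: 12 (grid has 12 open cells total)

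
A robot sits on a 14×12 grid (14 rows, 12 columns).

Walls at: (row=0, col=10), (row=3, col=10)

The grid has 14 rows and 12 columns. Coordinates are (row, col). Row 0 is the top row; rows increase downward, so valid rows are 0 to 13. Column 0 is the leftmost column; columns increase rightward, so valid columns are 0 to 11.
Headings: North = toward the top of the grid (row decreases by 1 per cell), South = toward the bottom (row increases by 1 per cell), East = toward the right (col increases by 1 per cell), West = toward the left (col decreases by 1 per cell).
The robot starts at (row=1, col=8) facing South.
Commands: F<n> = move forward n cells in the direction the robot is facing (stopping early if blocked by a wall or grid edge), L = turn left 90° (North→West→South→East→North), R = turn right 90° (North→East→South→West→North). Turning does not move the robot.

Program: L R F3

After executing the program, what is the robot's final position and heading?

Start: (row=1, col=8), facing South
  L: turn left, now facing East
  R: turn right, now facing South
  F3: move forward 3, now at (row=4, col=8)
Final: (row=4, col=8), facing South

Answer: Final position: (row=4, col=8), facing South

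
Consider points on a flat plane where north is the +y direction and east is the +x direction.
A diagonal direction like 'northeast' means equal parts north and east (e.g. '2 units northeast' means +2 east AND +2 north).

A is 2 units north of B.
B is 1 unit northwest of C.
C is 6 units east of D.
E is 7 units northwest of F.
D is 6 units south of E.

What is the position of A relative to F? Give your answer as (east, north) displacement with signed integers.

Answer: A is at (east=-2, north=4) relative to F.

Derivation:
Place F at the origin (east=0, north=0).
  E is 7 units northwest of F: delta (east=-7, north=+7); E at (east=-7, north=7).
  D is 6 units south of E: delta (east=+0, north=-6); D at (east=-7, north=1).
  C is 6 units east of D: delta (east=+6, north=+0); C at (east=-1, north=1).
  B is 1 unit northwest of C: delta (east=-1, north=+1); B at (east=-2, north=2).
  A is 2 units north of B: delta (east=+0, north=+2); A at (east=-2, north=4).
Therefore A relative to F: (east=-2, north=4).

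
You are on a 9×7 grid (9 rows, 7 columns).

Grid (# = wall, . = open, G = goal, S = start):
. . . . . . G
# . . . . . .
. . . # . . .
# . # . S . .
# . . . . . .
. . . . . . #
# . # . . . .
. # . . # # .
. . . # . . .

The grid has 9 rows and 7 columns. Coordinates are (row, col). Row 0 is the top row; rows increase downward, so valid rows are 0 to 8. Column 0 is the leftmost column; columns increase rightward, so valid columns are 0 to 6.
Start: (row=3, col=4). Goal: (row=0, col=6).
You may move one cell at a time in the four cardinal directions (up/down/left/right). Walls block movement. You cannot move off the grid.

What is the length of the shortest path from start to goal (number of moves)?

Answer: Shortest path length: 5

Derivation:
BFS from (row=3, col=4) until reaching (row=0, col=6):
  Distance 0: (row=3, col=4)
  Distance 1: (row=2, col=4), (row=3, col=3), (row=3, col=5), (row=4, col=4)
  Distance 2: (row=1, col=4), (row=2, col=5), (row=3, col=6), (row=4, col=3), (row=4, col=5), (row=5, col=4)
  Distance 3: (row=0, col=4), (row=1, col=3), (row=1, col=5), (row=2, col=6), (row=4, col=2), (row=4, col=6), (row=5, col=3), (row=5, col=5), (row=6, col=4)
  Distance 4: (row=0, col=3), (row=0, col=5), (row=1, col=2), (row=1, col=6), (row=4, col=1), (row=5, col=2), (row=6, col=3), (row=6, col=5)
  Distance 5: (row=0, col=2), (row=0, col=6), (row=1, col=1), (row=2, col=2), (row=3, col=1), (row=5, col=1), (row=6, col=6), (row=7, col=3)  <- goal reached here
One shortest path (5 moves): (row=3, col=4) -> (row=3, col=5) -> (row=3, col=6) -> (row=2, col=6) -> (row=1, col=6) -> (row=0, col=6)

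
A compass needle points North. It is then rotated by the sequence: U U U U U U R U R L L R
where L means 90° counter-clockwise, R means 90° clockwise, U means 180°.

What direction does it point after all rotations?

Start: North
  U (U-turn (180°)) -> South
  U (U-turn (180°)) -> North
  U (U-turn (180°)) -> South
  U (U-turn (180°)) -> North
  U (U-turn (180°)) -> South
  U (U-turn (180°)) -> North
  R (right (90° clockwise)) -> East
  U (U-turn (180°)) -> West
  R (right (90° clockwise)) -> North
  L (left (90° counter-clockwise)) -> West
  L (left (90° counter-clockwise)) -> South
  R (right (90° clockwise)) -> West
Final: West

Answer: Final heading: West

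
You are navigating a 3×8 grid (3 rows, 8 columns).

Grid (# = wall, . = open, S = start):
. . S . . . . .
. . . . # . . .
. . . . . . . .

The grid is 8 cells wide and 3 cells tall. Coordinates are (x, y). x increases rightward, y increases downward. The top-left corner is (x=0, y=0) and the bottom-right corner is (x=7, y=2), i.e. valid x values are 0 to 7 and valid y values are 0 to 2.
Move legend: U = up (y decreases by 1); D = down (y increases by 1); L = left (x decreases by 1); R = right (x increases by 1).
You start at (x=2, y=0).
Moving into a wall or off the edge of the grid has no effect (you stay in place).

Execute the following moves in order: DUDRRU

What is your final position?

Start: (x=2, y=0)
  D (down): (x=2, y=0) -> (x=2, y=1)
  U (up): (x=2, y=1) -> (x=2, y=0)
  D (down): (x=2, y=0) -> (x=2, y=1)
  R (right): (x=2, y=1) -> (x=3, y=1)
  R (right): blocked, stay at (x=3, y=1)
  U (up): (x=3, y=1) -> (x=3, y=0)
Final: (x=3, y=0)

Answer: Final position: (x=3, y=0)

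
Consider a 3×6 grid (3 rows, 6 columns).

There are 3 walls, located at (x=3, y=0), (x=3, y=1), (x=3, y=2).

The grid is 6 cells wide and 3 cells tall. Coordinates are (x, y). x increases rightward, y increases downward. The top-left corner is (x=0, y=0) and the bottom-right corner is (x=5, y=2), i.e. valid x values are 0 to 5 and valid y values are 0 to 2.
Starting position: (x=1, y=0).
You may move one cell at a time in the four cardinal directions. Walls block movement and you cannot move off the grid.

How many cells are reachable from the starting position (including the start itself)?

Answer: Reachable cells: 9

Derivation:
BFS flood-fill from (x=1, y=0):
  Distance 0: (x=1, y=0)
  Distance 1: (x=0, y=0), (x=2, y=0), (x=1, y=1)
  Distance 2: (x=0, y=1), (x=2, y=1), (x=1, y=2)
  Distance 3: (x=0, y=2), (x=2, y=2)
Total reachable: 9 (grid has 15 open cells total)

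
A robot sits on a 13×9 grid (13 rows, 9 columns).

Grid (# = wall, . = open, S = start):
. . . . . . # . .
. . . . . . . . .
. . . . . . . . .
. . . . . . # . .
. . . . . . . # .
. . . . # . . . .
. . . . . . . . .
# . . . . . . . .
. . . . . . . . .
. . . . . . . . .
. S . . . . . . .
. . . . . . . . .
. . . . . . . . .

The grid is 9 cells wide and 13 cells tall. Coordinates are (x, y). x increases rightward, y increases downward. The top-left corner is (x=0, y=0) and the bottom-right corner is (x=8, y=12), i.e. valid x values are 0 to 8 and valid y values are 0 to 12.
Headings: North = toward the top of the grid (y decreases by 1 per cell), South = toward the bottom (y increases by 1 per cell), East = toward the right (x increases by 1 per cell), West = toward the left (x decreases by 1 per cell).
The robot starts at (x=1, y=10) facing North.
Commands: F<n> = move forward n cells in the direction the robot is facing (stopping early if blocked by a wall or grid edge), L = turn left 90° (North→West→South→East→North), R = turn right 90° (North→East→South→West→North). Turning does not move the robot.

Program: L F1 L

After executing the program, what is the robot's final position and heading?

Answer: Final position: (x=0, y=10), facing South

Derivation:
Start: (x=1, y=10), facing North
  L: turn left, now facing West
  F1: move forward 1, now at (x=0, y=10)
  L: turn left, now facing South
Final: (x=0, y=10), facing South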